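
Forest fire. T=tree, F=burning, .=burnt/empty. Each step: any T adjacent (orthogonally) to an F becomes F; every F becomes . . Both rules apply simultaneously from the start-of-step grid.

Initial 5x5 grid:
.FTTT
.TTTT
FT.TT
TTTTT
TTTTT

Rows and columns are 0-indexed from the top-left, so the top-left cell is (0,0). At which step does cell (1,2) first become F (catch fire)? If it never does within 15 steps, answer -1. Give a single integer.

Step 1: cell (1,2)='T' (+4 fires, +2 burnt)
Step 2: cell (1,2)='F' (+4 fires, +4 burnt)
  -> target ignites at step 2
Step 3: cell (1,2)='.' (+4 fires, +4 burnt)
Step 4: cell (1,2)='.' (+4 fires, +4 burnt)
Step 5: cell (1,2)='.' (+3 fires, +4 burnt)
Step 6: cell (1,2)='.' (+1 fires, +3 burnt)
Step 7: cell (1,2)='.' (+0 fires, +1 burnt)
  fire out at step 7

2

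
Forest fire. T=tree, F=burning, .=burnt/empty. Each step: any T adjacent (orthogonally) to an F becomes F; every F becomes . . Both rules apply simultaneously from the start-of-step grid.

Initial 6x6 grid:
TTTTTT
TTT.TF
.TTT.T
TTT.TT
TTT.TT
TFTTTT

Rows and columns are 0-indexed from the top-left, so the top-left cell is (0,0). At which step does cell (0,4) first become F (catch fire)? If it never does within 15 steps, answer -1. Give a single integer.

Step 1: cell (0,4)='T' (+6 fires, +2 burnt)
Step 2: cell (0,4)='F' (+6 fires, +6 burnt)
  -> target ignites at step 2
Step 3: cell (0,4)='.' (+7 fires, +6 burnt)
Step 4: cell (0,4)='.' (+5 fires, +7 burnt)
Step 5: cell (0,4)='.' (+4 fires, +5 burnt)
Step 6: cell (0,4)='.' (+1 fires, +4 burnt)
Step 7: cell (0,4)='.' (+0 fires, +1 burnt)
  fire out at step 7

2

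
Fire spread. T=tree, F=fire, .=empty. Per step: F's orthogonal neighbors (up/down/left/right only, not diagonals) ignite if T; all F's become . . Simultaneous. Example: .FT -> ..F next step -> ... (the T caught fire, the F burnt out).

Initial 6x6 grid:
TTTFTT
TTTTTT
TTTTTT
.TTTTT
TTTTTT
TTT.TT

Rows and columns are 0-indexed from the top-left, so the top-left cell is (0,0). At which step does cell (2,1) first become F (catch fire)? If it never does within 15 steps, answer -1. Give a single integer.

Step 1: cell (2,1)='T' (+3 fires, +1 burnt)
Step 2: cell (2,1)='T' (+5 fires, +3 burnt)
Step 3: cell (2,1)='T' (+6 fires, +5 burnt)
Step 4: cell (2,1)='F' (+6 fires, +6 burnt)
  -> target ignites at step 4
Step 5: cell (2,1)='.' (+5 fires, +6 burnt)
Step 6: cell (2,1)='.' (+4 fires, +5 burnt)
Step 7: cell (2,1)='.' (+3 fires, +4 burnt)
Step 8: cell (2,1)='.' (+1 fires, +3 burnt)
Step 9: cell (2,1)='.' (+0 fires, +1 burnt)
  fire out at step 9

4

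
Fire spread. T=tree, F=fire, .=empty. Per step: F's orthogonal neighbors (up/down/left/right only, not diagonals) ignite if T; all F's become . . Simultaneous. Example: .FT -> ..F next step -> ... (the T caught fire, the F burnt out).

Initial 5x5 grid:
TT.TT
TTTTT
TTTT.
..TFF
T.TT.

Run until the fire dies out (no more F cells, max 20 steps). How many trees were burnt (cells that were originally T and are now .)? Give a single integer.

Step 1: +3 fires, +2 burnt (F count now 3)
Step 2: +3 fires, +3 burnt (F count now 3)
Step 3: +4 fires, +3 burnt (F count now 4)
Step 4: +3 fires, +4 burnt (F count now 3)
Step 5: +2 fires, +3 burnt (F count now 2)
Step 6: +1 fires, +2 burnt (F count now 1)
Step 7: +0 fires, +1 burnt (F count now 0)
Fire out after step 7
Initially T: 17, now '.': 24
Total burnt (originally-T cells now '.'): 16

Answer: 16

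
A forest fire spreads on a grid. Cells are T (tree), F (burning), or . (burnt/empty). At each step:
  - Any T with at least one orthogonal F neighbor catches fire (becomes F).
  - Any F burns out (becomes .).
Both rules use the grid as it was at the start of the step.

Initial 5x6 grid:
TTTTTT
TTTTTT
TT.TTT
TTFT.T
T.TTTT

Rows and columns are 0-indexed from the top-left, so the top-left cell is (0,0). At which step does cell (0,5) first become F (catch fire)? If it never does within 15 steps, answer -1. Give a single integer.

Step 1: cell (0,5)='T' (+3 fires, +1 burnt)
Step 2: cell (0,5)='T' (+4 fires, +3 burnt)
Step 3: cell (0,5)='T' (+6 fires, +4 burnt)
Step 4: cell (0,5)='T' (+7 fires, +6 burnt)
Step 5: cell (0,5)='T' (+5 fires, +7 burnt)
Step 6: cell (0,5)='F' (+1 fires, +5 burnt)
  -> target ignites at step 6
Step 7: cell (0,5)='.' (+0 fires, +1 burnt)
  fire out at step 7

6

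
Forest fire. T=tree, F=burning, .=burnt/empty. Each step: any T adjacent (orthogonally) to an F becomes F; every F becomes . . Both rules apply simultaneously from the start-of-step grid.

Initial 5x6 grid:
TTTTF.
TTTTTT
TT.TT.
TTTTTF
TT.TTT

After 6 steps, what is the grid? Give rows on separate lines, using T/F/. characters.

Step 1: 4 trees catch fire, 2 burn out
  TTTF..
  TTTTFT
  TT.TT.
  TTTTF.
  TT.TTF
Step 2: 6 trees catch fire, 4 burn out
  TTF...
  TTTF.F
  TT.TF.
  TTTF..
  TT.TF.
Step 3: 5 trees catch fire, 6 burn out
  TF....
  TTF...
  TT.F..
  TTF...
  TT.F..
Step 4: 3 trees catch fire, 5 burn out
  F.....
  TF....
  TT....
  TF....
  TT....
Step 5: 4 trees catch fire, 3 burn out
  ......
  F.....
  TF....
  F.....
  TF....
Step 6: 2 trees catch fire, 4 burn out
  ......
  ......
  F.....
  ......
  F.....

......
......
F.....
......
F.....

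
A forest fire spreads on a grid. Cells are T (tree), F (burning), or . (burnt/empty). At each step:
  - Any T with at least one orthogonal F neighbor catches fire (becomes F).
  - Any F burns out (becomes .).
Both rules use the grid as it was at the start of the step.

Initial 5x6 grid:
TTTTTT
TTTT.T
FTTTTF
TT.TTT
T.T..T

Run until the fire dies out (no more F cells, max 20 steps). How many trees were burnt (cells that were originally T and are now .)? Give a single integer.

Answer: 22

Derivation:
Step 1: +6 fires, +2 burnt (F count now 6)
Step 2: +9 fires, +6 burnt (F count now 9)
Step 3: +5 fires, +9 burnt (F count now 5)
Step 4: +2 fires, +5 burnt (F count now 2)
Step 5: +0 fires, +2 burnt (F count now 0)
Fire out after step 5
Initially T: 23, now '.': 29
Total burnt (originally-T cells now '.'): 22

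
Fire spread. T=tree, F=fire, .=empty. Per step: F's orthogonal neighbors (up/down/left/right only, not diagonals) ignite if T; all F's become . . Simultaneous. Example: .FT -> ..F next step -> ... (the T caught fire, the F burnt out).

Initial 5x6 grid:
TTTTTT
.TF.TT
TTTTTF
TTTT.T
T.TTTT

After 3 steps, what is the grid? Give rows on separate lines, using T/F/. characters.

Step 1: 6 trees catch fire, 2 burn out
  TTFTTT
  .F..TF
  TTFTF.
  TTTT.F
  T.TTTT
Step 2: 8 trees catch fire, 6 burn out
  TF.FTF
  ....F.
  TF.F..
  TTFT..
  T.TTTF
Step 3: 7 trees catch fire, 8 burn out
  F...F.
  ......
  F.....
  TF.F..
  T.FTF.

F...F.
......
F.....
TF.F..
T.FTF.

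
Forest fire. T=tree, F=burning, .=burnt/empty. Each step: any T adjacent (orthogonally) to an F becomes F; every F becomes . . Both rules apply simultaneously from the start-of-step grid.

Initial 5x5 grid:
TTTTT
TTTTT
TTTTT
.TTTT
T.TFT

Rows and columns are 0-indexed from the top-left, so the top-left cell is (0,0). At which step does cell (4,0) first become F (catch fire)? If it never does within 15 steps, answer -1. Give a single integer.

Step 1: cell (4,0)='T' (+3 fires, +1 burnt)
Step 2: cell (4,0)='T' (+3 fires, +3 burnt)
Step 3: cell (4,0)='T' (+4 fires, +3 burnt)
Step 4: cell (4,0)='T' (+4 fires, +4 burnt)
Step 5: cell (4,0)='T' (+4 fires, +4 burnt)
Step 6: cell (4,0)='T' (+2 fires, +4 burnt)
Step 7: cell (4,0)='T' (+1 fires, +2 burnt)
Step 8: cell (4,0)='T' (+0 fires, +1 burnt)
  fire out at step 8
Target never catches fire within 15 steps

-1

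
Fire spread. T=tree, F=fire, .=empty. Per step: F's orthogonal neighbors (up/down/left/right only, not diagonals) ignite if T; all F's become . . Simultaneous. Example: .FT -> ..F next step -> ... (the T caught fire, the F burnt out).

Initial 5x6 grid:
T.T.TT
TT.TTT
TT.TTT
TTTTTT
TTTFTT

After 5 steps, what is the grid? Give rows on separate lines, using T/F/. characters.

Step 1: 3 trees catch fire, 1 burn out
  T.T.TT
  TT.TTT
  TT.TTT
  TTTFTT
  TTF.FT
Step 2: 5 trees catch fire, 3 burn out
  T.T.TT
  TT.TTT
  TT.FTT
  TTF.FT
  TF...F
Step 3: 5 trees catch fire, 5 burn out
  T.T.TT
  TT.FTT
  TT..FT
  TF...F
  F.....
Step 4: 4 trees catch fire, 5 burn out
  T.T.TT
  TT..FT
  TF...F
  F.....
  ......
Step 5: 4 trees catch fire, 4 burn out
  T.T.FT
  TF...F
  F.....
  ......
  ......

T.T.FT
TF...F
F.....
......
......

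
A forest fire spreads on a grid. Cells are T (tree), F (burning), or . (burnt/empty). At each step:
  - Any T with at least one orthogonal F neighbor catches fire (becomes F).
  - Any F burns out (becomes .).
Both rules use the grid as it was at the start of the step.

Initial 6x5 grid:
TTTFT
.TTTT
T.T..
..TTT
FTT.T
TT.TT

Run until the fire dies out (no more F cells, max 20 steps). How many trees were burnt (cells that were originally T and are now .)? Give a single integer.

Step 1: +5 fires, +2 burnt (F count now 5)
Step 2: +5 fires, +5 burnt (F count now 5)
Step 3: +4 fires, +5 burnt (F count now 4)
Step 4: +1 fires, +4 burnt (F count now 1)
Step 5: +1 fires, +1 burnt (F count now 1)
Step 6: +1 fires, +1 burnt (F count now 1)
Step 7: +1 fires, +1 burnt (F count now 1)
Step 8: +1 fires, +1 burnt (F count now 1)
Step 9: +0 fires, +1 burnt (F count now 0)
Fire out after step 9
Initially T: 20, now '.': 29
Total burnt (originally-T cells now '.'): 19

Answer: 19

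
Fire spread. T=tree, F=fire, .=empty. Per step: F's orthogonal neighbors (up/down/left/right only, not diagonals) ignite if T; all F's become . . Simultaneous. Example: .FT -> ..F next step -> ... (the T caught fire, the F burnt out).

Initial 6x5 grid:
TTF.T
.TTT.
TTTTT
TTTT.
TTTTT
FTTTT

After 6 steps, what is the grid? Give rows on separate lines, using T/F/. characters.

Step 1: 4 trees catch fire, 2 burn out
  TF..T
  .TFT.
  TTTTT
  TTTT.
  FTTTT
  .FTTT
Step 2: 7 trees catch fire, 4 burn out
  F...T
  .F.F.
  TTFTT
  FTTT.
  .FTTT
  ..FTT
Step 3: 7 trees catch fire, 7 burn out
  ....T
  .....
  FF.FT
  .FFT.
  ..FTT
  ...FT
Step 4: 4 trees catch fire, 7 burn out
  ....T
  .....
  ....F
  ...F.
  ...FT
  ....F
Step 5: 1 trees catch fire, 4 burn out
  ....T
  .....
  .....
  .....
  ....F
  .....
Step 6: 0 trees catch fire, 1 burn out
  ....T
  .....
  .....
  .....
  .....
  .....

....T
.....
.....
.....
.....
.....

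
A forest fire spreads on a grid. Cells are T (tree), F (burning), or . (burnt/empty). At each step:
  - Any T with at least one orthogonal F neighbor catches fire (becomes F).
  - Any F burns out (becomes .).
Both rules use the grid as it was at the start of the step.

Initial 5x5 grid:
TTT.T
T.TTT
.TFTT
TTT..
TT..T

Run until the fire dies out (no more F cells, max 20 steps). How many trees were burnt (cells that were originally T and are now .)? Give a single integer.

Answer: 16

Derivation:
Step 1: +4 fires, +1 burnt (F count now 4)
Step 2: +4 fires, +4 burnt (F count now 4)
Step 3: +4 fires, +4 burnt (F count now 4)
Step 4: +3 fires, +4 burnt (F count now 3)
Step 5: +1 fires, +3 burnt (F count now 1)
Step 6: +0 fires, +1 burnt (F count now 0)
Fire out after step 6
Initially T: 17, now '.': 24
Total burnt (originally-T cells now '.'): 16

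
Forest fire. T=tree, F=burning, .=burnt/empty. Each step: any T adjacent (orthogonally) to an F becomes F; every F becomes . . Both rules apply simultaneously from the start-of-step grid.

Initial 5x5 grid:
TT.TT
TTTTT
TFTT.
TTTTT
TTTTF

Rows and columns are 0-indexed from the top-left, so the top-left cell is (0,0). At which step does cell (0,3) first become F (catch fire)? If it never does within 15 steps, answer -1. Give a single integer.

Step 1: cell (0,3)='T' (+6 fires, +2 burnt)
Step 2: cell (0,3)='T' (+9 fires, +6 burnt)
Step 3: cell (0,3)='T' (+3 fires, +9 burnt)
Step 4: cell (0,3)='F' (+2 fires, +3 burnt)
  -> target ignites at step 4
Step 5: cell (0,3)='.' (+1 fires, +2 burnt)
Step 6: cell (0,3)='.' (+0 fires, +1 burnt)
  fire out at step 6

4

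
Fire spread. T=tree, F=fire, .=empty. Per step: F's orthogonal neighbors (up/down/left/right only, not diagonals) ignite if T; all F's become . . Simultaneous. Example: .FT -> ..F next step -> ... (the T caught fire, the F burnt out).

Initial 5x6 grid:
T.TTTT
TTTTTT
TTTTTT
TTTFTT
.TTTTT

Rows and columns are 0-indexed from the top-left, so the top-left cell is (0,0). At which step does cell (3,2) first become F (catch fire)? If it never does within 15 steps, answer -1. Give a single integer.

Step 1: cell (3,2)='F' (+4 fires, +1 burnt)
  -> target ignites at step 1
Step 2: cell (3,2)='.' (+7 fires, +4 burnt)
Step 3: cell (3,2)='.' (+8 fires, +7 burnt)
Step 4: cell (3,2)='.' (+5 fires, +8 burnt)
Step 5: cell (3,2)='.' (+2 fires, +5 burnt)
Step 6: cell (3,2)='.' (+1 fires, +2 burnt)
Step 7: cell (3,2)='.' (+0 fires, +1 burnt)
  fire out at step 7

1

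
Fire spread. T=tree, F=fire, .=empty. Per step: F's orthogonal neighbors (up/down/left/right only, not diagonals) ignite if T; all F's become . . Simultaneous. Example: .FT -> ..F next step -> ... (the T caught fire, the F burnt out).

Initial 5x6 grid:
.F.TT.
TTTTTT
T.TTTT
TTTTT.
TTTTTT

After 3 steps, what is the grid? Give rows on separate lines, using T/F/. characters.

Step 1: 1 trees catch fire, 1 burn out
  ...TT.
  TFTTTT
  T.TTTT
  TTTTT.
  TTTTTT
Step 2: 2 trees catch fire, 1 burn out
  ...TT.
  F.FTTT
  T.TTTT
  TTTTT.
  TTTTTT
Step 3: 3 trees catch fire, 2 burn out
  ...TT.
  ...FTT
  F.FTTT
  TTTTT.
  TTTTTT

...TT.
...FTT
F.FTTT
TTTTT.
TTTTTT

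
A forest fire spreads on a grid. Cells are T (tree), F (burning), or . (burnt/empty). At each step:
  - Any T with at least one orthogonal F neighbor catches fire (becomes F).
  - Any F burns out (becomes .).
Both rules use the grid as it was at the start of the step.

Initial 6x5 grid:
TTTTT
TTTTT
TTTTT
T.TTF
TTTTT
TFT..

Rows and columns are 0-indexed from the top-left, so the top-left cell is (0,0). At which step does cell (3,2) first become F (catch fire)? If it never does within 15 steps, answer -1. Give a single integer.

Step 1: cell (3,2)='T' (+6 fires, +2 burnt)
Step 2: cell (3,2)='F' (+6 fires, +6 burnt)
  -> target ignites at step 2
Step 3: cell (3,2)='.' (+4 fires, +6 burnt)
Step 4: cell (3,2)='.' (+4 fires, +4 burnt)
Step 5: cell (3,2)='.' (+3 fires, +4 burnt)
Step 6: cell (3,2)='.' (+2 fires, +3 burnt)
Step 7: cell (3,2)='.' (+0 fires, +2 burnt)
  fire out at step 7

2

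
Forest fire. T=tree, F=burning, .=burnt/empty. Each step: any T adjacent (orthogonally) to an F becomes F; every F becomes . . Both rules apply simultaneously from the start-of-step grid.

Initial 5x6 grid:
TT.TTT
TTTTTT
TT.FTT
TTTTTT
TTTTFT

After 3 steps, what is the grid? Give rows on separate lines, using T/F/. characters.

Step 1: 6 trees catch fire, 2 burn out
  TT.TTT
  TTTFTT
  TT..FT
  TTTFFT
  TTTF.F
Step 2: 7 trees catch fire, 6 burn out
  TT.FTT
  TTF.FT
  TT...F
  TTF..F
  TTF...
Step 3: 5 trees catch fire, 7 burn out
  TT..FT
  TF...F
  TT....
  TF....
  TF....

TT..FT
TF...F
TT....
TF....
TF....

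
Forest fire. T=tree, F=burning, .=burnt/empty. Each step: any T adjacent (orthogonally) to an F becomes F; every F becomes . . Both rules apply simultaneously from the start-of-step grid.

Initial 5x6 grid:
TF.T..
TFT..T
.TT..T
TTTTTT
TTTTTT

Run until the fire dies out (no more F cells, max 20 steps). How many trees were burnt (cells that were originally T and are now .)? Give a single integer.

Step 1: +4 fires, +2 burnt (F count now 4)
Step 2: +2 fires, +4 burnt (F count now 2)
Step 3: +3 fires, +2 burnt (F count now 3)
Step 4: +3 fires, +3 burnt (F count now 3)
Step 5: +2 fires, +3 burnt (F count now 2)
Step 6: +2 fires, +2 burnt (F count now 2)
Step 7: +2 fires, +2 burnt (F count now 2)
Step 8: +1 fires, +2 burnt (F count now 1)
Step 9: +0 fires, +1 burnt (F count now 0)
Fire out after step 9
Initially T: 20, now '.': 29
Total burnt (originally-T cells now '.'): 19

Answer: 19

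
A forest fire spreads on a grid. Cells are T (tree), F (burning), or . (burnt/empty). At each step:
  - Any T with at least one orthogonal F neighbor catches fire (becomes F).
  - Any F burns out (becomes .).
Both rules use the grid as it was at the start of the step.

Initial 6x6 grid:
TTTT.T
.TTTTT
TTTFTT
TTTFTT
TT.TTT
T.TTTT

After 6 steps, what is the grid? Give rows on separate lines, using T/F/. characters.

Step 1: 6 trees catch fire, 2 burn out
  TTTT.T
  .TTFTT
  TTF.FT
  TTF.FT
  TT.FTT
  T.TTTT
Step 2: 9 trees catch fire, 6 burn out
  TTTF.T
  .TF.FT
  TF...F
  TF...F
  TT..FT
  T.TFTT
Step 3: 9 trees catch fire, 9 burn out
  TTF..T
  .F...F
  F.....
  F.....
  TF...F
  T.F.FT
Step 4: 4 trees catch fire, 9 burn out
  TF...F
  ......
  ......
  ......
  F.....
  T....F
Step 5: 2 trees catch fire, 4 burn out
  F.....
  ......
  ......
  ......
  ......
  F.....
Step 6: 0 trees catch fire, 2 burn out
  ......
  ......
  ......
  ......
  ......
  ......

......
......
......
......
......
......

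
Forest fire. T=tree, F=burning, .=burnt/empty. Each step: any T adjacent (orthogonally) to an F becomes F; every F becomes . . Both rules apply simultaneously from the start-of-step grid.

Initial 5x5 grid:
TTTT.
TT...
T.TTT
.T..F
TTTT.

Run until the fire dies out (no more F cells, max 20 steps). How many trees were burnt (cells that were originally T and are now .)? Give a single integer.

Answer: 3

Derivation:
Step 1: +1 fires, +1 burnt (F count now 1)
Step 2: +1 fires, +1 burnt (F count now 1)
Step 3: +1 fires, +1 burnt (F count now 1)
Step 4: +0 fires, +1 burnt (F count now 0)
Fire out after step 4
Initially T: 15, now '.': 13
Total burnt (originally-T cells now '.'): 3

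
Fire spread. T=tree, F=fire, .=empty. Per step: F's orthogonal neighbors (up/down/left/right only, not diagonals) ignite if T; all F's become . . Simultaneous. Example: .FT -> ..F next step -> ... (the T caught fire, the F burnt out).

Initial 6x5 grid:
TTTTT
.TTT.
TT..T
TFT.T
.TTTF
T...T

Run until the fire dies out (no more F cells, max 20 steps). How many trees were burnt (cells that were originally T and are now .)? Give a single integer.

Step 1: +7 fires, +2 burnt (F count now 7)
Step 2: +4 fires, +7 burnt (F count now 4)
Step 3: +2 fires, +4 burnt (F count now 2)
Step 4: +3 fires, +2 burnt (F count now 3)
Step 5: +1 fires, +3 burnt (F count now 1)
Step 6: +1 fires, +1 burnt (F count now 1)
Step 7: +0 fires, +1 burnt (F count now 0)
Fire out after step 7
Initially T: 19, now '.': 29
Total burnt (originally-T cells now '.'): 18

Answer: 18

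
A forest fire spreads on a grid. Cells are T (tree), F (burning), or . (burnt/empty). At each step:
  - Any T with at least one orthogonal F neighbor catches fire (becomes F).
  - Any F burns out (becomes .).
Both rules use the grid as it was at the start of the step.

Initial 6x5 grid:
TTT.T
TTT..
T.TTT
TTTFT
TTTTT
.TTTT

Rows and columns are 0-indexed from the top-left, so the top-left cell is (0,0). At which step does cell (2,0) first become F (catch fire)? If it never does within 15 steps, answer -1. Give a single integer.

Step 1: cell (2,0)='T' (+4 fires, +1 burnt)
Step 2: cell (2,0)='T' (+6 fires, +4 burnt)
Step 3: cell (2,0)='T' (+5 fires, +6 burnt)
Step 4: cell (2,0)='F' (+5 fires, +5 burnt)
  -> target ignites at step 4
Step 5: cell (2,0)='.' (+2 fires, +5 burnt)
Step 6: cell (2,0)='.' (+1 fires, +2 burnt)
Step 7: cell (2,0)='.' (+0 fires, +1 burnt)
  fire out at step 7

4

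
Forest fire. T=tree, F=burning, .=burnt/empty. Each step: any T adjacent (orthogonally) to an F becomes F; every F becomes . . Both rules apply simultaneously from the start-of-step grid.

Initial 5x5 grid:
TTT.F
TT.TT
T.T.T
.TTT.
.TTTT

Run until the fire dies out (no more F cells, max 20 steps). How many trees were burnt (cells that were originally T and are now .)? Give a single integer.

Step 1: +1 fires, +1 burnt (F count now 1)
Step 2: +2 fires, +1 burnt (F count now 2)
Step 3: +0 fires, +2 burnt (F count now 0)
Fire out after step 3
Initially T: 17, now '.': 11
Total burnt (originally-T cells now '.'): 3

Answer: 3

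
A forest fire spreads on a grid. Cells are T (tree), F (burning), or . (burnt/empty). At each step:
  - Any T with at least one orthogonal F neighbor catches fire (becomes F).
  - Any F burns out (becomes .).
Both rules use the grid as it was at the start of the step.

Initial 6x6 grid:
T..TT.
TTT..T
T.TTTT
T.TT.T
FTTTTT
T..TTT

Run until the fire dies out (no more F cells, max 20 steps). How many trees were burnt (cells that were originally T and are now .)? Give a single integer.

Answer: 23

Derivation:
Step 1: +3 fires, +1 burnt (F count now 3)
Step 2: +2 fires, +3 burnt (F count now 2)
Step 3: +3 fires, +2 burnt (F count now 3)
Step 4: +6 fires, +3 burnt (F count now 6)
Step 5: +4 fires, +6 burnt (F count now 4)
Step 6: +3 fires, +4 burnt (F count now 3)
Step 7: +1 fires, +3 burnt (F count now 1)
Step 8: +1 fires, +1 burnt (F count now 1)
Step 9: +0 fires, +1 burnt (F count now 0)
Fire out after step 9
Initially T: 25, now '.': 34
Total burnt (originally-T cells now '.'): 23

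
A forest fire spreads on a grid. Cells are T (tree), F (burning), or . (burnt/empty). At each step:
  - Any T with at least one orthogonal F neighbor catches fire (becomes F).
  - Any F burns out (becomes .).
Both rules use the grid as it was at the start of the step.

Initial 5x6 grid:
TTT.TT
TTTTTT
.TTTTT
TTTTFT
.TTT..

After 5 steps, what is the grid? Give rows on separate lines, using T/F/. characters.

Step 1: 3 trees catch fire, 1 burn out
  TTT.TT
  TTTTTT
  .TTTFT
  TTTF.F
  .TTT..
Step 2: 5 trees catch fire, 3 burn out
  TTT.TT
  TTTTFT
  .TTF.F
  TTF...
  .TTF..
Step 3: 6 trees catch fire, 5 burn out
  TTT.FT
  TTTF.F
  .TF...
  TF....
  .TF...
Step 4: 5 trees catch fire, 6 burn out
  TTT..F
  TTF...
  .F....
  F.....
  .F....
Step 5: 2 trees catch fire, 5 burn out
  TTF...
  TF....
  ......
  ......
  ......

TTF...
TF....
......
......
......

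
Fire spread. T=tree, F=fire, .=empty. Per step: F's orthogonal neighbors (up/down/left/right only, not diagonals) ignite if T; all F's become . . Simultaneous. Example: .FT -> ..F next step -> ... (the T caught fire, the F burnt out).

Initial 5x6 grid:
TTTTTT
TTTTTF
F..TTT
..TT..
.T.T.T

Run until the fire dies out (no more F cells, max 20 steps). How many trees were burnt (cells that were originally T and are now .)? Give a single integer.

Step 1: +4 fires, +2 burnt (F count now 4)
Step 2: +5 fires, +4 burnt (F count now 5)
Step 3: +4 fires, +5 burnt (F count now 4)
Step 4: +2 fires, +4 burnt (F count now 2)
Step 5: +2 fires, +2 burnt (F count now 2)
Step 6: +0 fires, +2 burnt (F count now 0)
Fire out after step 6
Initially T: 19, now '.': 28
Total burnt (originally-T cells now '.'): 17

Answer: 17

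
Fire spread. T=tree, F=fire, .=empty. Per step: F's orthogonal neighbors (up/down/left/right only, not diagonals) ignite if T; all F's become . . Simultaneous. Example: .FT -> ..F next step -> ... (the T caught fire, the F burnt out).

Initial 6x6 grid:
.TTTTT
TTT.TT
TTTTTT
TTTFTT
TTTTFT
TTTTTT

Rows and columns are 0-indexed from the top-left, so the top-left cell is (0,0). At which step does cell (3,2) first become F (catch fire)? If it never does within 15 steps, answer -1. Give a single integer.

Step 1: cell (3,2)='F' (+6 fires, +2 burnt)
  -> target ignites at step 1
Step 2: cell (3,2)='.' (+7 fires, +6 burnt)
Step 3: cell (3,2)='.' (+7 fires, +7 burnt)
Step 4: cell (3,2)='.' (+7 fires, +7 burnt)
Step 5: cell (3,2)='.' (+5 fires, +7 burnt)
Step 6: cell (3,2)='.' (+0 fires, +5 burnt)
  fire out at step 6

1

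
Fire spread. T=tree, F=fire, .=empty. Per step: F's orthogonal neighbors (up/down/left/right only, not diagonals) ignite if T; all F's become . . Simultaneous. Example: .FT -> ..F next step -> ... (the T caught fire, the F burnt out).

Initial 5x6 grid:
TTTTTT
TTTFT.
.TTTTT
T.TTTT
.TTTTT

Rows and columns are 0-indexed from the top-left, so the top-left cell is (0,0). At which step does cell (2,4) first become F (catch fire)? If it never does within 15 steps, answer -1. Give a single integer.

Step 1: cell (2,4)='T' (+4 fires, +1 burnt)
Step 2: cell (2,4)='F' (+6 fires, +4 burnt)
  -> target ignites at step 2
Step 3: cell (2,4)='.' (+8 fires, +6 burnt)
Step 4: cell (2,4)='.' (+4 fires, +8 burnt)
Step 5: cell (2,4)='.' (+2 fires, +4 burnt)
Step 6: cell (2,4)='.' (+0 fires, +2 burnt)
  fire out at step 6

2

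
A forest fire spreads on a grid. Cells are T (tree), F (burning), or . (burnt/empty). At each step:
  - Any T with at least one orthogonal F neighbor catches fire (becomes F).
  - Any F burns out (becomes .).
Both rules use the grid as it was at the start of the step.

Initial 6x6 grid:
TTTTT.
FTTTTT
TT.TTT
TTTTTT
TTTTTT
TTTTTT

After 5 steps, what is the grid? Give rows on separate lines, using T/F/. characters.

Step 1: 3 trees catch fire, 1 burn out
  FTTTT.
  .FTTTT
  FT.TTT
  TTTTTT
  TTTTTT
  TTTTTT
Step 2: 4 trees catch fire, 3 burn out
  .FTTT.
  ..FTTT
  .F.TTT
  FTTTTT
  TTTTTT
  TTTTTT
Step 3: 4 trees catch fire, 4 burn out
  ..FTT.
  ...FTT
  ...TTT
  .FTTTT
  FTTTTT
  TTTTTT
Step 4: 6 trees catch fire, 4 burn out
  ...FT.
  ....FT
  ...FTT
  ..FTTT
  .FTTTT
  FTTTTT
Step 5: 6 trees catch fire, 6 burn out
  ....F.
  .....F
  ....FT
  ...FTT
  ..FTTT
  .FTTTT

....F.
.....F
....FT
...FTT
..FTTT
.FTTTT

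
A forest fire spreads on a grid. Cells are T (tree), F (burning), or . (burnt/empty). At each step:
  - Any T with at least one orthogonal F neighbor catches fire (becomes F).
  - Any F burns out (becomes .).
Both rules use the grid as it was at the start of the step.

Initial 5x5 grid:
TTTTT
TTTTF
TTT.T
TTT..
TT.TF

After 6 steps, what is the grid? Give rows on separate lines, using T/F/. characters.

Step 1: 4 trees catch fire, 2 burn out
  TTTTF
  TTTF.
  TTT.F
  TTT..
  TT.F.
Step 2: 2 trees catch fire, 4 burn out
  TTTF.
  TTF..
  TTT..
  TTT..
  TT...
Step 3: 3 trees catch fire, 2 burn out
  TTF..
  TF...
  TTF..
  TTT..
  TT...
Step 4: 4 trees catch fire, 3 burn out
  TF...
  F....
  TF...
  TTF..
  TT...
Step 5: 3 trees catch fire, 4 burn out
  F....
  .....
  F....
  TF...
  TT...
Step 6: 2 trees catch fire, 3 burn out
  .....
  .....
  .....
  F....
  TF...

.....
.....
.....
F....
TF...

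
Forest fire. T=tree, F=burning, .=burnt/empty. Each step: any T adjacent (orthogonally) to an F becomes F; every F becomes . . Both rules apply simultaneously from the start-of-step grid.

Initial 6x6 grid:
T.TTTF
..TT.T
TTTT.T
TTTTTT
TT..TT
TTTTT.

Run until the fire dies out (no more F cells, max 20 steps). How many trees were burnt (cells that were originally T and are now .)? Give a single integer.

Step 1: +2 fires, +1 burnt (F count now 2)
Step 2: +2 fires, +2 burnt (F count now 2)
Step 3: +3 fires, +2 burnt (F count now 3)
Step 4: +4 fires, +3 burnt (F count now 4)
Step 5: +3 fires, +4 burnt (F count now 3)
Step 6: +3 fires, +3 burnt (F count now 3)
Step 7: +3 fires, +3 burnt (F count now 3)
Step 8: +3 fires, +3 burnt (F count now 3)
Step 9: +2 fires, +3 burnt (F count now 2)
Step 10: +1 fires, +2 burnt (F count now 1)
Step 11: +0 fires, +1 burnt (F count now 0)
Fire out after step 11
Initially T: 27, now '.': 35
Total burnt (originally-T cells now '.'): 26

Answer: 26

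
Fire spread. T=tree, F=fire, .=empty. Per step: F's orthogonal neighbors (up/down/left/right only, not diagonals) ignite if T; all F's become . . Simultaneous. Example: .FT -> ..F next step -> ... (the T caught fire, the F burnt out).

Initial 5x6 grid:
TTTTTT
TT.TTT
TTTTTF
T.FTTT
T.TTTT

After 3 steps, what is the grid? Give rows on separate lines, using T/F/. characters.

Step 1: 6 trees catch fire, 2 burn out
  TTTTTT
  TT.TTF
  TTFTF.
  T..FTF
  T.FTTT
Step 2: 7 trees catch fire, 6 burn out
  TTTTTF
  TT.TF.
  TF.F..
  T...F.
  T..FTF
Step 3: 5 trees catch fire, 7 burn out
  TTTTF.
  TF.F..
  F.....
  T.....
  T...F.

TTTTF.
TF.F..
F.....
T.....
T...F.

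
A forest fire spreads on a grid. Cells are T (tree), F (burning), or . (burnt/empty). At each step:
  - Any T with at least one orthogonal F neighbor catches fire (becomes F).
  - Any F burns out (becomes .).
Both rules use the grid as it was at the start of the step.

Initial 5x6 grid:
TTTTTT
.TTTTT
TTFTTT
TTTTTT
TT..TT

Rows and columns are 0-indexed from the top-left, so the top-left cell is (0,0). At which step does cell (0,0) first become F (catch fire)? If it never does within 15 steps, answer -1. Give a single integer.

Step 1: cell (0,0)='T' (+4 fires, +1 burnt)
Step 2: cell (0,0)='T' (+7 fires, +4 burnt)
Step 3: cell (0,0)='T' (+7 fires, +7 burnt)
Step 4: cell (0,0)='F' (+6 fires, +7 burnt)
  -> target ignites at step 4
Step 5: cell (0,0)='.' (+2 fires, +6 burnt)
Step 6: cell (0,0)='.' (+0 fires, +2 burnt)
  fire out at step 6

4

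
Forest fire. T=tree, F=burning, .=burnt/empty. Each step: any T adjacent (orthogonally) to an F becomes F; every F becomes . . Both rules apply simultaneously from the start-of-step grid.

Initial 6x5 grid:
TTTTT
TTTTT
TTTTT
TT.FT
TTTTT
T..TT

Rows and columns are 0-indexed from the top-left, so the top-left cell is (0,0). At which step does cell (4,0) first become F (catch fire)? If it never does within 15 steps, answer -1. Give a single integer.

Step 1: cell (4,0)='T' (+3 fires, +1 burnt)
Step 2: cell (4,0)='T' (+6 fires, +3 burnt)
Step 3: cell (4,0)='T' (+6 fires, +6 burnt)
Step 4: cell (4,0)='F' (+6 fires, +6 burnt)
  -> target ignites at step 4
Step 5: cell (4,0)='.' (+4 fires, +6 burnt)
Step 6: cell (4,0)='.' (+1 fires, +4 burnt)
Step 7: cell (4,0)='.' (+0 fires, +1 burnt)
  fire out at step 7

4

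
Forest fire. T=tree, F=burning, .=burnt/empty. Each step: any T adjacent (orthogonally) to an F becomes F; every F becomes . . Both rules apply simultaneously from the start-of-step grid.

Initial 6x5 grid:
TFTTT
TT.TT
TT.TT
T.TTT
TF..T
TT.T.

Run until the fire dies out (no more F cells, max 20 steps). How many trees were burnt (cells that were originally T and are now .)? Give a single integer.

Answer: 20

Derivation:
Step 1: +5 fires, +2 burnt (F count now 5)
Step 2: +5 fires, +5 burnt (F count now 5)
Step 3: +3 fires, +5 burnt (F count now 3)
Step 4: +2 fires, +3 burnt (F count now 2)
Step 5: +2 fires, +2 burnt (F count now 2)
Step 6: +2 fires, +2 burnt (F count now 2)
Step 7: +1 fires, +2 burnt (F count now 1)
Step 8: +0 fires, +1 burnt (F count now 0)
Fire out after step 8
Initially T: 21, now '.': 29
Total burnt (originally-T cells now '.'): 20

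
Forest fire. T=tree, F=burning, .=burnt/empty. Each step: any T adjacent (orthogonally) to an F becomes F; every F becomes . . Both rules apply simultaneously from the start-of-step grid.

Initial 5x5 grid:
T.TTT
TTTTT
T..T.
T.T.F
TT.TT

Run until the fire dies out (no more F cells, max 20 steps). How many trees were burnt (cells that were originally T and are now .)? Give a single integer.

Step 1: +1 fires, +1 burnt (F count now 1)
Step 2: +1 fires, +1 burnt (F count now 1)
Step 3: +0 fires, +1 burnt (F count now 0)
Fire out after step 3
Initially T: 17, now '.': 10
Total burnt (originally-T cells now '.'): 2

Answer: 2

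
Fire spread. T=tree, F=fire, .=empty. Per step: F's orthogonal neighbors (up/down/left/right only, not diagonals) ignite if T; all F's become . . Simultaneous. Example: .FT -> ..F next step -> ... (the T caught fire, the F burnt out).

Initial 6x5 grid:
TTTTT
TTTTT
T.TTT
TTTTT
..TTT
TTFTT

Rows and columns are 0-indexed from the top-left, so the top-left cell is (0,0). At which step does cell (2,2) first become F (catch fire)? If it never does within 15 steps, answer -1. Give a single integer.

Step 1: cell (2,2)='T' (+3 fires, +1 burnt)
Step 2: cell (2,2)='T' (+4 fires, +3 burnt)
Step 3: cell (2,2)='F' (+4 fires, +4 burnt)
  -> target ignites at step 3
Step 4: cell (2,2)='.' (+4 fires, +4 burnt)
Step 5: cell (2,2)='.' (+5 fires, +4 burnt)
Step 6: cell (2,2)='.' (+4 fires, +5 burnt)
Step 7: cell (2,2)='.' (+2 fires, +4 burnt)
Step 8: cell (2,2)='.' (+0 fires, +2 burnt)
  fire out at step 8

3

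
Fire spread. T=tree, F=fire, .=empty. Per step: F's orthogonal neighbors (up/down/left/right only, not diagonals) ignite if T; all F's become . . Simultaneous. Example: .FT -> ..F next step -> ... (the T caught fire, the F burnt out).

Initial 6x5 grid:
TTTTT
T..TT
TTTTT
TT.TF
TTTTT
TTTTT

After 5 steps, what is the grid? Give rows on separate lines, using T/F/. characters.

Step 1: 3 trees catch fire, 1 burn out
  TTTTT
  T..TT
  TTTTF
  TT.F.
  TTTTF
  TTTTT
Step 2: 4 trees catch fire, 3 burn out
  TTTTT
  T..TF
  TTTF.
  TT...
  TTTF.
  TTTTF
Step 3: 5 trees catch fire, 4 burn out
  TTTTF
  T..F.
  TTF..
  TT...
  TTF..
  TTTF.
Step 4: 4 trees catch fire, 5 burn out
  TTTF.
  T....
  TF...
  TT...
  TF...
  TTF..
Step 5: 5 trees catch fire, 4 burn out
  TTF..
  T....
  F....
  TF...
  F....
  TF...

TTF..
T....
F....
TF...
F....
TF...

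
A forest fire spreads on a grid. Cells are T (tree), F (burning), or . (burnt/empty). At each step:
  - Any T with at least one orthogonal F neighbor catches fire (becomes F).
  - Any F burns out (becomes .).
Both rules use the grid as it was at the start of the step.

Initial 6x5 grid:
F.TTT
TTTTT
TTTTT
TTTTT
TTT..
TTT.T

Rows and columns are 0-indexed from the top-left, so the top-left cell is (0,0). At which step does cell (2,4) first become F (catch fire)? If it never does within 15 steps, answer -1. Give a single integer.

Step 1: cell (2,4)='T' (+1 fires, +1 burnt)
Step 2: cell (2,4)='T' (+2 fires, +1 burnt)
Step 3: cell (2,4)='T' (+3 fires, +2 burnt)
Step 4: cell (2,4)='T' (+5 fires, +3 burnt)
Step 5: cell (2,4)='T' (+6 fires, +5 burnt)
Step 6: cell (2,4)='F' (+5 fires, +6 burnt)
  -> target ignites at step 6
Step 7: cell (2,4)='.' (+2 fires, +5 burnt)
Step 8: cell (2,4)='.' (+0 fires, +2 burnt)
  fire out at step 8

6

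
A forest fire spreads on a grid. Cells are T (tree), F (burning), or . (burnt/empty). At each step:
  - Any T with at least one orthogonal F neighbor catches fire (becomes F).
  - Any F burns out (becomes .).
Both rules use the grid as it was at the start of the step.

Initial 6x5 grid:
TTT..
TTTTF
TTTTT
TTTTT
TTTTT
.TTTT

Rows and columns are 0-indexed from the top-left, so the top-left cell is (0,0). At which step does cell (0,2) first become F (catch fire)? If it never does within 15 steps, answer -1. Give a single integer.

Step 1: cell (0,2)='T' (+2 fires, +1 burnt)
Step 2: cell (0,2)='T' (+3 fires, +2 burnt)
Step 3: cell (0,2)='F' (+5 fires, +3 burnt)
  -> target ignites at step 3
Step 4: cell (0,2)='.' (+6 fires, +5 burnt)
Step 5: cell (0,2)='.' (+5 fires, +6 burnt)
Step 6: cell (0,2)='.' (+3 fires, +5 burnt)
Step 7: cell (0,2)='.' (+2 fires, +3 burnt)
Step 8: cell (0,2)='.' (+0 fires, +2 burnt)
  fire out at step 8

3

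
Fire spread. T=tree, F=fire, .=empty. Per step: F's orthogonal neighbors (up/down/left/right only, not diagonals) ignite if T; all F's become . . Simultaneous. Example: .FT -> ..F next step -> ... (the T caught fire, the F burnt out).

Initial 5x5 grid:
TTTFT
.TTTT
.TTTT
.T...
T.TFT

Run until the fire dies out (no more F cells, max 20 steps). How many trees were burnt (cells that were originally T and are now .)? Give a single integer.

Answer: 15

Derivation:
Step 1: +5 fires, +2 burnt (F count now 5)
Step 2: +4 fires, +5 burnt (F count now 4)
Step 3: +4 fires, +4 burnt (F count now 4)
Step 4: +1 fires, +4 burnt (F count now 1)
Step 5: +1 fires, +1 burnt (F count now 1)
Step 6: +0 fires, +1 burnt (F count now 0)
Fire out after step 6
Initially T: 16, now '.': 24
Total burnt (originally-T cells now '.'): 15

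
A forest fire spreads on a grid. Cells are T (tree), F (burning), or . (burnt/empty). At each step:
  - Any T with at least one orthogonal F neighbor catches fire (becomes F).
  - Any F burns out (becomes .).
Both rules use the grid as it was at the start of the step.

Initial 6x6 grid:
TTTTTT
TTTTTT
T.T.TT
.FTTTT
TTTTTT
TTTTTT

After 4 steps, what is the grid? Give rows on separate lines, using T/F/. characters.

Step 1: 2 trees catch fire, 1 burn out
  TTTTTT
  TTTTTT
  T.T.TT
  ..FTTT
  TFTTTT
  TTTTTT
Step 2: 5 trees catch fire, 2 burn out
  TTTTTT
  TTTTTT
  T.F.TT
  ...FTT
  F.FTTT
  TFTTTT
Step 3: 5 trees catch fire, 5 burn out
  TTTTTT
  TTFTTT
  T...TT
  ....FT
  ...FTT
  F.FTTT
Step 4: 7 trees catch fire, 5 burn out
  TTFTTT
  TF.FTT
  T...FT
  .....F
  ....FT
  ...FTT

TTFTTT
TF.FTT
T...FT
.....F
....FT
...FTT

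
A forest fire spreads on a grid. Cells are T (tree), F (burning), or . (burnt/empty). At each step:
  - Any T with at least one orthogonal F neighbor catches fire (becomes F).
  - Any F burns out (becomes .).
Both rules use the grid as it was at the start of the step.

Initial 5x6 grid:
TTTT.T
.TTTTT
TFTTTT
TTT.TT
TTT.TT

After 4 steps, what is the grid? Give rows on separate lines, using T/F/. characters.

Step 1: 4 trees catch fire, 1 burn out
  TTTT.T
  .FTTTT
  F.FTTT
  TFT.TT
  TTT.TT
Step 2: 6 trees catch fire, 4 burn out
  TFTT.T
  ..FTTT
  ...FTT
  F.F.TT
  TFT.TT
Step 3: 6 trees catch fire, 6 burn out
  F.FT.T
  ...FTT
  ....FT
  ....TT
  F.F.TT
Step 4: 4 trees catch fire, 6 burn out
  ...F.T
  ....FT
  .....F
  ....FT
  ....TT

...F.T
....FT
.....F
....FT
....TT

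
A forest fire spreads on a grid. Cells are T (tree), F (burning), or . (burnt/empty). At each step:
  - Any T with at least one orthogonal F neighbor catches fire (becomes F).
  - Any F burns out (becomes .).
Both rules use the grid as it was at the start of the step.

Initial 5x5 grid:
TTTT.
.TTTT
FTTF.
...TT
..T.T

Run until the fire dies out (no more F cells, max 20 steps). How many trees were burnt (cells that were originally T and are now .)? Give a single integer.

Step 1: +4 fires, +2 burnt (F count now 4)
Step 2: +5 fires, +4 burnt (F count now 5)
Step 3: +3 fires, +5 burnt (F count now 3)
Step 4: +1 fires, +3 burnt (F count now 1)
Step 5: +0 fires, +1 burnt (F count now 0)
Fire out after step 5
Initially T: 14, now '.': 24
Total burnt (originally-T cells now '.'): 13

Answer: 13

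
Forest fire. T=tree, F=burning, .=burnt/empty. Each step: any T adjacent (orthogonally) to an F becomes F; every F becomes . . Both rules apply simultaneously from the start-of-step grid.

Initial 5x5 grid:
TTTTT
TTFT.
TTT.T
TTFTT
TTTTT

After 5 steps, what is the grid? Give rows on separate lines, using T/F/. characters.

Step 1: 7 trees catch fire, 2 burn out
  TTFTT
  TF.F.
  TTF.T
  TF.FT
  TTFTT
Step 2: 8 trees catch fire, 7 burn out
  TF.FT
  F....
  TF..T
  F...F
  TF.FT
Step 3: 6 trees catch fire, 8 burn out
  F...F
  .....
  F...F
  .....
  F...F
Step 4: 0 trees catch fire, 6 burn out
  .....
  .....
  .....
  .....
  .....
Step 5: 0 trees catch fire, 0 burn out
  .....
  .....
  .....
  .....
  .....

.....
.....
.....
.....
.....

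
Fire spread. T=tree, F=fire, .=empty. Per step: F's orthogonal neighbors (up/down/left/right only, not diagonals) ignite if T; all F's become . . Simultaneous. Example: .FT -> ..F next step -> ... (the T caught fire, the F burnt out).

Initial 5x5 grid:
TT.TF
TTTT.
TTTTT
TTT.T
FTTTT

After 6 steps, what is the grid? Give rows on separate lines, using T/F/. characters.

Step 1: 3 trees catch fire, 2 burn out
  TT.F.
  TTTT.
  TTTTT
  FTT.T
  .FTTT
Step 2: 4 trees catch fire, 3 burn out
  TT...
  TTTF.
  FTTTT
  .FT.T
  ..FTT
Step 3: 6 trees catch fire, 4 burn out
  TT...
  FTF..
  .FTFT
  ..F.T
  ...FT
Step 4: 5 trees catch fire, 6 burn out
  FT...
  .F...
  ..F.F
  ....T
  ....F
Step 5: 2 trees catch fire, 5 burn out
  .F...
  .....
  .....
  ....F
  .....
Step 6: 0 trees catch fire, 2 burn out
  .....
  .....
  .....
  .....
  .....

.....
.....
.....
.....
.....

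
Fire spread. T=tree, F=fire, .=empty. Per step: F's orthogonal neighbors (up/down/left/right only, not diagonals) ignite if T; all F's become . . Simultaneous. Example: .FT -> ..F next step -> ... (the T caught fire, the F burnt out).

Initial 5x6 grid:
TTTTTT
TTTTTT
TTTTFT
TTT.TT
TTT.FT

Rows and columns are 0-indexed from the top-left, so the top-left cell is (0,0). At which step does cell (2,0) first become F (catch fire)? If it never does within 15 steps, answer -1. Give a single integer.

Step 1: cell (2,0)='T' (+5 fires, +2 burnt)
Step 2: cell (2,0)='T' (+5 fires, +5 burnt)
Step 3: cell (2,0)='T' (+5 fires, +5 burnt)
Step 4: cell (2,0)='F' (+5 fires, +5 burnt)
  -> target ignites at step 4
Step 5: cell (2,0)='.' (+4 fires, +5 burnt)
Step 6: cell (2,0)='.' (+2 fires, +4 burnt)
Step 7: cell (2,0)='.' (+0 fires, +2 burnt)
  fire out at step 7

4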